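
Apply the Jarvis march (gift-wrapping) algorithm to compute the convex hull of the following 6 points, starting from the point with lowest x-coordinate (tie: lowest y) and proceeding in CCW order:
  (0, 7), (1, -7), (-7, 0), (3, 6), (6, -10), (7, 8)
Hull (CCW) = [(-7, 0), (1, -7), (6, -10), (7, 8), (0, 7)]

Jarvis march: at each step, from the current hull vertex p, select the next vertex q as the point such that every other point lies strictly to the left of (or on) the directed line p → q. (Equivalently: for every other point r, the cross product (q − p) × (r − p) ≥ 0.)
Starting point (lowest x, tie lowest y): (-7, 0). Wrap until returning to start. Resulting hull: (-7, 0), (1, -7), (6, -10), (7, 8), (0, 7).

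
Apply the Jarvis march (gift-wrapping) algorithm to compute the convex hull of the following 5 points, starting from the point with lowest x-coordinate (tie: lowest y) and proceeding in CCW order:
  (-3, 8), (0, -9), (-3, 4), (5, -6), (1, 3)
Hull (CCW) = [(-3, 4), (0, -9), (5, -6), (1, 3), (-3, 8)]

Jarvis march: at each step, from the current hull vertex p, select the next vertex q as the point such that every other point lies strictly to the left of (or on) the directed line p → q. (Equivalently: for every other point r, the cross product (q − p) × (r − p) ≥ 0.)
Starting point (lowest x, tie lowest y): (-3, 4). Wrap until returning to start. Resulting hull: (-3, 4), (0, -9), (5, -6), (1, 3), (-3, 8).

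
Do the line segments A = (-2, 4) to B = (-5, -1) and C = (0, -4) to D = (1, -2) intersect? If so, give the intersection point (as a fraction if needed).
No (intersection of containing lines falls outside at least one segment)

Parametrize and solve: t = -12, s = 34. At least one of these is outside [0, 1], so the segments do not intersect.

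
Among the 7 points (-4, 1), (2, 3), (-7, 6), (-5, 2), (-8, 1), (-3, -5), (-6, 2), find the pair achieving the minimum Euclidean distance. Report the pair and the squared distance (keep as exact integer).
Pair = ((-5, 2), (-6, 2)); squared distance = 1

Compute all C(7, 2) = 21 pairwise squared distances (x_i − x_j)² + (y_i − y_j)². The minimum is 1, attained by the pair ((-5, 2), (-6, 2)).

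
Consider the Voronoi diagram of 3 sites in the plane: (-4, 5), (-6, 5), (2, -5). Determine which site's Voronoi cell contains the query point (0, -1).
Nearest site = (2, -5)

The Voronoi cell of site s contains exactly those query points closer to s than to any other site. Compute squared distances from q = (0, -1) to each site:
  (2 − 0)² + (-5 − -1)² = 20
  (-4 − 0)² + (5 − -1)² = 52
  (-6 − 0)² + (5 − -1)² = 72
Minimum is attained by (2, -5), so q lies in its Voronoi cell.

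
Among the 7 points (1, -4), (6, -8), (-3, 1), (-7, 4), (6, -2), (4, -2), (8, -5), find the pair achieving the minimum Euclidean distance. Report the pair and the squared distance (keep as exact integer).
Pair = ((6, -2), (4, -2)); squared distance = 4

Compute all C(7, 2) = 21 pairwise squared distances (x_i − x_j)² + (y_i − y_j)². The minimum is 4, attained by the pair ((6, -2), (4, -2)).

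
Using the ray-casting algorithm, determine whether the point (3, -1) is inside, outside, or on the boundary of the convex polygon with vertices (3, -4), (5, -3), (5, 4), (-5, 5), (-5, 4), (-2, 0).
The point (3, -1) lies strictly inside the polygon

Cast a horizontal ray to the right from the query point and count how many polygon edges it crosses (each edge strictly once or zero times, handled with the usual half-open convention). 
Parity of crossings → odd ⇒ inside.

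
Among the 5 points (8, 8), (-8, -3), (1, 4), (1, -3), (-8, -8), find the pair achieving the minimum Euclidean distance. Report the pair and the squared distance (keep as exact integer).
Pair = ((-8, -3), (-8, -8)); squared distance = 25

Compute all C(5, 2) = 10 pairwise squared distances (x_i − x_j)² + (y_i − y_j)². The minimum is 25, attained by the pair ((-8, -3), (-8, -8)).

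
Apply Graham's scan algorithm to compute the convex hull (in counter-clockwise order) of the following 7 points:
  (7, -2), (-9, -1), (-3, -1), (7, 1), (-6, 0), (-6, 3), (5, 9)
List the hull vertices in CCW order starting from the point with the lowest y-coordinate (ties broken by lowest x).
Hull (CCW) = [(7, -2), (7, 1), (5, 9), (-6, 3), (-9, -1)]

Graham scan procedure:
  1. Find the pivot p₀ = point with lowest y (tie → lowest x): (7, -2).
  2. Sort the remaining points by polar angle around p₀.
  3. Walk through sorted points, maintaining a stack; pop the top while the last three entries make a non-left turn (cross product ≤ 0).
  4. Final stack is the convex hull in CCW order: (7, -2), (7, 1), (5, 9), (-6, 3), (-9, -1).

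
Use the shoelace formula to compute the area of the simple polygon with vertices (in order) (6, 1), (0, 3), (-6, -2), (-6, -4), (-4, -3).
Area = 32

Shoelace formula: Area = (1/2) |Σ_i (x_i · y_{i+1} − x_{i+1} · y_i)| (indices mod n). Compute each cross term:
  (6)(3) − (0)(1) = 18
  (0)(-2) − (-6)(3) = 18
  (-6)(-4) − (-6)(-2) = 12
  (-6)(-3) − (-4)(-4) = 2
  (-4)(1) − (6)(-3) = 14
Sum = 64, so (signed) Area = 64/2 = 32, |Area| = 32.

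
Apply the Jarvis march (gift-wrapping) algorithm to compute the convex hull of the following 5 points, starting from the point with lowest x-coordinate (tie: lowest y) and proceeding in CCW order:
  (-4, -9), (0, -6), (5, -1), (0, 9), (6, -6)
Hull (CCW) = [(-4, -9), (6, -6), (5, -1), (0, 9)]

Jarvis march: at each step, from the current hull vertex p, select the next vertex q as the point such that every other point lies strictly to the left of (or on) the directed line p → q. (Equivalently: for every other point r, the cross product (q − p) × (r − p) ≥ 0.)
Starting point (lowest x, tie lowest y): (-4, -9). Wrap until returning to start. Resulting hull: (-4, -9), (6, -6), (5, -1), (0, 9).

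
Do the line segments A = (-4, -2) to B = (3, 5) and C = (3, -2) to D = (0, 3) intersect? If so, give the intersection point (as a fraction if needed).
Yes; intersection at (3/8, 19/8) (t = 5/8 on AB, s = 7/8 on CD)

Parametrize AB as A + t(B − A) = (-4 + 7 t, -2 + 7 t) and CD as C + s(D − C) = (3 + -3 s, -2 + 5 s). Solve the linear system for (t, s). Determinant = -56 ≠ 0, so a unique intersection of the containing lines exists. Solution: t = 5/8, s = 7/8 — both in [0, 1], so the segments cross. Intersection point: (3/8, 19/8).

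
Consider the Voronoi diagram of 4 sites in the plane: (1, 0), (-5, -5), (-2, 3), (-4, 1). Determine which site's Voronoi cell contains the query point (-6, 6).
Nearest site = (-2, 3)

The Voronoi cell of site s contains exactly those query points closer to s than to any other site. Compute squared distances from q = (-6, 6) to each site:
  (-2 − -6)² + (3 − 6)² = 25
  (-4 − -6)² + (1 − 6)² = 29
  (1 − -6)² + (0 − 6)² = 85
  (-5 − -6)² + (-5 − 6)² = 122
Minimum is attained by (-2, 3), so q lies in its Voronoi cell.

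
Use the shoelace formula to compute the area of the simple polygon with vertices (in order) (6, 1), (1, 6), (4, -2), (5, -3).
Area = 15

Shoelace formula: Area = (1/2) |Σ_i (x_i · y_{i+1} − x_{i+1} · y_i)| (indices mod n). Compute each cross term:
  (6)(6) − (1)(1) = 35
  (1)(-2) − (4)(6) = -26
  (4)(-3) − (5)(-2) = -2
  (5)(1) − (6)(-3) = 23
Sum = 30, so (signed) Area = 30/2 = 15, |Area| = 15.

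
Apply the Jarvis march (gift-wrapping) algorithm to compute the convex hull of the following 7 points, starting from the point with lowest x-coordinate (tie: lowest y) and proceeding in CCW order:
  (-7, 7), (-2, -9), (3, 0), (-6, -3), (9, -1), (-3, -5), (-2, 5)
Hull (CCW) = [(-7, 7), (-6, -3), (-2, -9), (9, -1), (-2, 5)]

Jarvis march: at each step, from the current hull vertex p, select the next vertex q as the point such that every other point lies strictly to the left of (or on) the directed line p → q. (Equivalently: for every other point r, the cross product (q − p) × (r − p) ≥ 0.)
Starting point (lowest x, tie lowest y): (-7, 7). Wrap until returning to start. Resulting hull: (-7, 7), (-6, -3), (-2, -9), (9, -1), (-2, 5).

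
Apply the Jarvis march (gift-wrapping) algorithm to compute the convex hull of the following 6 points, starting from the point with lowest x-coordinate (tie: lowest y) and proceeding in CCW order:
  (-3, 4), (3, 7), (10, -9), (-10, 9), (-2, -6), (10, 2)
Hull (CCW) = [(-10, 9), (-2, -6), (10, -9), (10, 2), (3, 7)]

Jarvis march: at each step, from the current hull vertex p, select the next vertex q as the point such that every other point lies strictly to the left of (or on) the directed line p → q. (Equivalently: for every other point r, the cross product (q − p) × (r − p) ≥ 0.)
Starting point (lowest x, tie lowest y): (-10, 9). Wrap until returning to start. Resulting hull: (-10, 9), (-2, -6), (10, -9), (10, 2), (3, 7).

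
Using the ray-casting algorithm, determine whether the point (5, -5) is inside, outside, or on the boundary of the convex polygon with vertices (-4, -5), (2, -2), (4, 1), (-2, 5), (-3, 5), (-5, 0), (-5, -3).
The point (5, -5) lies strictly outside the polygon

Cast a horizontal ray to the right from the query point and count how many polygon edges it crosses (each edge strictly once or zero times, handled with the usual half-open convention). 
Parity of crossings → even ⇒ outside.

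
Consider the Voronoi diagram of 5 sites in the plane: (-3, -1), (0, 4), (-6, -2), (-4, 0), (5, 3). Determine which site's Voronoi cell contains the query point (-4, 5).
Nearest site = (0, 4)

The Voronoi cell of site s contains exactly those query points closer to s than to any other site. Compute squared distances from q = (-4, 5) to each site:
  (0 − -4)² + (4 − 5)² = 17
  (-4 − -4)² + (0 − 5)² = 25
  (-3 − -4)² + (-1 − 5)² = 37
  (-6 − -4)² + (-2 − 5)² = 53
  (5 − -4)² + (3 − 5)² = 85
Minimum is attained by (0, 4), so q lies in its Voronoi cell.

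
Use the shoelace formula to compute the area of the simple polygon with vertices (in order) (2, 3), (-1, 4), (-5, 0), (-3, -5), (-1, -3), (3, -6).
Area = 48

Shoelace formula: Area = (1/2) |Σ_i (x_i · y_{i+1} − x_{i+1} · y_i)| (indices mod n). Compute each cross term:
  (2)(4) − (-1)(3) = 11
  (-1)(0) − (-5)(4) = 20
  (-5)(-5) − (-3)(0) = 25
  (-3)(-3) − (-1)(-5) = 4
  (-1)(-6) − (3)(-3) = 15
  (3)(3) − (2)(-6) = 21
Sum = 96, so (signed) Area = 96/2 = 48, |Area| = 48.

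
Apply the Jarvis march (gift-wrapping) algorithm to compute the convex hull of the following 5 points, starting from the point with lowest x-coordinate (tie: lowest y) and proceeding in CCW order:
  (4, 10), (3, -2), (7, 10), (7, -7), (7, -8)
Hull (CCW) = [(3, -2), (7, -8), (7, 10), (4, 10)]

Jarvis march: at each step, from the current hull vertex p, select the next vertex q as the point such that every other point lies strictly to the left of (or on) the directed line p → q. (Equivalently: for every other point r, the cross product (q − p) × (r − p) ≥ 0.)
Starting point (lowest x, tie lowest y): (3, -2). Wrap until returning to start. Resulting hull: (3, -2), (7, -8), (7, 10), (4, 10).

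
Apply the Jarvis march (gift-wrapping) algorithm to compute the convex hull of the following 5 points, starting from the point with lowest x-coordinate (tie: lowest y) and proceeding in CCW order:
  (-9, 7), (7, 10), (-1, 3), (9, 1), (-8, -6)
Hull (CCW) = [(-9, 7), (-8, -6), (9, 1), (7, 10)]

Jarvis march: at each step, from the current hull vertex p, select the next vertex q as the point such that every other point lies strictly to the left of (or on) the directed line p → q. (Equivalently: for every other point r, the cross product (q − p) × (r − p) ≥ 0.)
Starting point (lowest x, tie lowest y): (-9, 7). Wrap until returning to start. Resulting hull: (-9, 7), (-8, -6), (9, 1), (7, 10).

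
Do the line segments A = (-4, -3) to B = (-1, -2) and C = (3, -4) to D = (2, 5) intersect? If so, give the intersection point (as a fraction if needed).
No (intersection of containing lines falls outside at least one segment)

Parametrize and solve: t = 31/14, s = 5/14. At least one of these is outside [0, 1], so the segments do not intersect.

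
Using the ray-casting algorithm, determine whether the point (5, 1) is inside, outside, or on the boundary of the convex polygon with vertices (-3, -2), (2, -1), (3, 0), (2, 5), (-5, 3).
The point (5, 1) lies strictly outside the polygon

Cast a horizontal ray to the right from the query point and count how many polygon edges it crosses (each edge strictly once or zero times, handled with the usual half-open convention). 
Parity of crossings → even ⇒ outside.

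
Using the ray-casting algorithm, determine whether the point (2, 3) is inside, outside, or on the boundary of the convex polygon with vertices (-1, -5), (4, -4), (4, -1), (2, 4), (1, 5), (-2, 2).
The point (2, 3) lies strictly inside the polygon

Cast a horizontal ray to the right from the query point and count how many polygon edges it crosses (each edge strictly once or zero times, handled with the usual half-open convention). 
Parity of crossings → odd ⇒ inside.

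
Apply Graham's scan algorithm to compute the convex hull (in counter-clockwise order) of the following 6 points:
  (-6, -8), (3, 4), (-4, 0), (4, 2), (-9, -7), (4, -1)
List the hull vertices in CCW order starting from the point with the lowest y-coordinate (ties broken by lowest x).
Hull (CCW) = [(-6, -8), (4, -1), (4, 2), (3, 4), (-4, 0), (-9, -7)]

Graham scan procedure:
  1. Find the pivot p₀ = point with lowest y (tie → lowest x): (-6, -8).
  2. Sort the remaining points by polar angle around p₀.
  3. Walk through sorted points, maintaining a stack; pop the top while the last three entries make a non-left turn (cross product ≤ 0).
  4. Final stack is the convex hull in CCW order: (-6, -8), (4, -1), (4, 2), (3, 4), (-4, 0), (-9, -7).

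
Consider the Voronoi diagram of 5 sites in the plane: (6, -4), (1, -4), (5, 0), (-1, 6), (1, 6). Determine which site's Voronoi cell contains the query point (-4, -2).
Nearest site = (1, -4)

The Voronoi cell of site s contains exactly those query points closer to s than to any other site. Compute squared distances from q = (-4, -2) to each site:
  (1 − -4)² + (-4 − -2)² = 29
  (-1 − -4)² + (6 − -2)² = 73
  (5 − -4)² + (0 − -2)² = 85
  (1 − -4)² + (6 − -2)² = 89
  (6 − -4)² + (-4 − -2)² = 104
Minimum is attained by (1, -4), so q lies in its Voronoi cell.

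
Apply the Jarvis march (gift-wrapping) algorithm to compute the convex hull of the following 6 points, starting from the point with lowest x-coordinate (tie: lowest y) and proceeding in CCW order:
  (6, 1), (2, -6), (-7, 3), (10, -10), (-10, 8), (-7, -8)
Hull (CCW) = [(-10, 8), (-7, -8), (10, -10), (6, 1)]

Jarvis march: at each step, from the current hull vertex p, select the next vertex q as the point such that every other point lies strictly to the left of (or on) the directed line p → q. (Equivalently: for every other point r, the cross product (q − p) × (r − p) ≥ 0.)
Starting point (lowest x, tie lowest y): (-10, 8). Wrap until returning to start. Resulting hull: (-10, 8), (-7, -8), (10, -10), (6, 1).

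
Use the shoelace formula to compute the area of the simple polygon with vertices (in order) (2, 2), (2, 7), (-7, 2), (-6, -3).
Area = 45

Shoelace formula: Area = (1/2) |Σ_i (x_i · y_{i+1} − x_{i+1} · y_i)| (indices mod n). Compute each cross term:
  (2)(7) − (2)(2) = 10
  (2)(2) − (-7)(7) = 53
  (-7)(-3) − (-6)(2) = 33
  (-6)(2) − (2)(-3) = -6
Sum = 90, so (signed) Area = 90/2 = 45, |Area| = 45.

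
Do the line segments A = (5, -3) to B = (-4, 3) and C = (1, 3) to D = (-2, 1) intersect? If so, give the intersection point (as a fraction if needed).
Yes; intersection at (-3/2, 4/3) (t = 13/18 on AB, s = 5/6 on CD)

Parametrize AB as A + t(B − A) = (5 + -9 t, -3 + 6 t) and CD as C + s(D − C) = (1 + -3 s, 3 + -2 s). Solve the linear system for (t, s). Determinant = -36 ≠ 0, so a unique intersection of the containing lines exists. Solution: t = 13/18, s = 5/6 — both in [0, 1], so the segments cross. Intersection point: (-3/2, 4/3).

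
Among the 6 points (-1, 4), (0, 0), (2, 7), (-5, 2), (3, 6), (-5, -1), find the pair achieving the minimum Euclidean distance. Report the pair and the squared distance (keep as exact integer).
Pair = ((2, 7), (3, 6)); squared distance = 2

Compute all C(6, 2) = 15 pairwise squared distances (x_i − x_j)² + (y_i − y_j)². The minimum is 2, attained by the pair ((2, 7), (3, 6)).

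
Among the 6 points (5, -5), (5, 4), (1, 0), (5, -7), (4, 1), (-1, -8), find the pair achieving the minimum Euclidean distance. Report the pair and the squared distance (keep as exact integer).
Pair = ((5, -5), (5, -7)); squared distance = 4

Compute all C(6, 2) = 15 pairwise squared distances (x_i − x_j)² + (y_i − y_j)². The minimum is 4, attained by the pair ((5, -5), (5, -7)).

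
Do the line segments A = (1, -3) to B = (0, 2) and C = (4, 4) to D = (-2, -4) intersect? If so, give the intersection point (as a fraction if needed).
Yes; intersection at (10/19, -12/19) (t = 9/19 on AB, s = 11/19 on CD)

Parametrize AB as A + t(B − A) = (1 + -1 t, -3 + 5 t) and CD as C + s(D − C) = (4 + -6 s, 4 + -8 s). Solve the linear system for (t, s). Determinant = -38 ≠ 0, so a unique intersection of the containing lines exists. Solution: t = 9/19, s = 11/19 — both in [0, 1], so the segments cross. Intersection point: (10/19, -12/19).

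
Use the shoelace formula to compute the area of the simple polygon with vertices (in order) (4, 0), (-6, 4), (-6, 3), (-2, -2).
Area = 24

Shoelace formula: Area = (1/2) |Σ_i (x_i · y_{i+1} − x_{i+1} · y_i)| (indices mod n). Compute each cross term:
  (4)(4) − (-6)(0) = 16
  (-6)(3) − (-6)(4) = 6
  (-6)(-2) − (-2)(3) = 18
  (-2)(0) − (4)(-2) = 8
Sum = 48, so (signed) Area = 48/2 = 24, |Area| = 24.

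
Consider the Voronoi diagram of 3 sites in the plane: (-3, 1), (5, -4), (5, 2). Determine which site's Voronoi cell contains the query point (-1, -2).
Nearest site = (-3, 1)

The Voronoi cell of site s contains exactly those query points closer to s than to any other site. Compute squared distances from q = (-1, -2) to each site:
  (-3 − -1)² + (1 − -2)² = 13
  (5 − -1)² + (-4 − -2)² = 40
  (5 − -1)² + (2 − -2)² = 52
Minimum is attained by (-3, 1), so q lies in its Voronoi cell.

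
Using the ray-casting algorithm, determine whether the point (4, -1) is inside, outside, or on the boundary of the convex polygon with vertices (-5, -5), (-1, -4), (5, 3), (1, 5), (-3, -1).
The point (4, -1) lies strictly outside the polygon

Cast a horizontal ray to the right from the query point and count how many polygon edges it crosses (each edge strictly once or zero times, handled with the usual half-open convention). 
Parity of crossings → even ⇒ outside.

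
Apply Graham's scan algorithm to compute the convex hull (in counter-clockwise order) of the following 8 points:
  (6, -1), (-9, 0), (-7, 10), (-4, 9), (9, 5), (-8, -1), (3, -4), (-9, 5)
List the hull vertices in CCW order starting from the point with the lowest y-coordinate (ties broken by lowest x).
Hull (CCW) = [(3, -4), (6, -1), (9, 5), (-7, 10), (-9, 5), (-9, 0), (-8, -1)]

Graham scan procedure:
  1. Find the pivot p₀ = point with lowest y (tie → lowest x): (3, -4).
  2. Sort the remaining points by polar angle around p₀.
  3. Walk through sorted points, maintaining a stack; pop the top while the last three entries make a non-left turn (cross product ≤ 0).
  4. Final stack is the convex hull in CCW order: (3, -4), (6, -1), (9, 5), (-7, 10), (-9, 5), (-9, 0), (-8, -1).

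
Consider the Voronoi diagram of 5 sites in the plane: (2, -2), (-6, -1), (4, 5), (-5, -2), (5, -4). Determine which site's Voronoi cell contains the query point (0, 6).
Nearest site = (4, 5)

The Voronoi cell of site s contains exactly those query points closer to s than to any other site. Compute squared distances from q = (0, 6) to each site:
  (4 − 0)² + (5 − 6)² = 17
  (2 − 0)² + (-2 − 6)² = 68
  (-6 − 0)² + (-1 − 6)² = 85
  (-5 − 0)² + (-2 − 6)² = 89
  (5 − 0)² + (-4 − 6)² = 125
Minimum is attained by (4, 5), so q lies in its Voronoi cell.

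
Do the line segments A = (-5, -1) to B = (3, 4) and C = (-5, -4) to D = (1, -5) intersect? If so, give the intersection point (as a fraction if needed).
No (intersection of containing lines falls outside at least one segment)

Parametrize and solve: t = -9/19, s = -12/19. At least one of these is outside [0, 1], so the segments do not intersect.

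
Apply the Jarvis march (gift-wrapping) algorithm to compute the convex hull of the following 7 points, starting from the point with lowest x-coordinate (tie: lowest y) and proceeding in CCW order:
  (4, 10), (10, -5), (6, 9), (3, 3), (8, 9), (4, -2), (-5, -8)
Hull (CCW) = [(-5, -8), (10, -5), (8, 9), (4, 10)]

Jarvis march: at each step, from the current hull vertex p, select the next vertex q as the point such that every other point lies strictly to the left of (or on) the directed line p → q. (Equivalently: for every other point r, the cross product (q − p) × (r − p) ≥ 0.)
Starting point (lowest x, tie lowest y): (-5, -8). Wrap until returning to start. Resulting hull: (-5, -8), (10, -5), (8, 9), (4, 10).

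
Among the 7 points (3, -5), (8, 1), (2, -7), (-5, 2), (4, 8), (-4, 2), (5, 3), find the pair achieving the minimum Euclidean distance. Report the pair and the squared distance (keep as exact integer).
Pair = ((-5, 2), (-4, 2)); squared distance = 1

Compute all C(7, 2) = 21 pairwise squared distances (x_i − x_j)² + (y_i − y_j)². The minimum is 1, attained by the pair ((-5, 2), (-4, 2)).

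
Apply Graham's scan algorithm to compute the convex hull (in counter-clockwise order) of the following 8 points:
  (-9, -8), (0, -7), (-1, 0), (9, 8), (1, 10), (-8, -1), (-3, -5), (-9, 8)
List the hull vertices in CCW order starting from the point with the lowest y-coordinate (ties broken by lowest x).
Hull (CCW) = [(-9, -8), (0, -7), (9, 8), (1, 10), (-9, 8)]

Graham scan procedure:
  1. Find the pivot p₀ = point with lowest y (tie → lowest x): (-9, -8).
  2. Sort the remaining points by polar angle around p₀.
  3. Walk through sorted points, maintaining a stack; pop the top while the last three entries make a non-left turn (cross product ≤ 0).
  4. Final stack is the convex hull in CCW order: (-9, -8), (0, -7), (9, 8), (1, 10), (-9, 8).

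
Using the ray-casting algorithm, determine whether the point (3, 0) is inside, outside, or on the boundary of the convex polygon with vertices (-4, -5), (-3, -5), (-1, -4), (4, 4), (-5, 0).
The point (3, 0) lies strictly outside the polygon

Cast a horizontal ray to the right from the query point and count how many polygon edges it crosses (each edge strictly once or zero times, handled with the usual half-open convention). 
Parity of crossings → even ⇒ outside.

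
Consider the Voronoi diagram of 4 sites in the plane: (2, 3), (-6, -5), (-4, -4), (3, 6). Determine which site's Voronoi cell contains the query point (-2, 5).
Nearest site = (2, 3)

The Voronoi cell of site s contains exactly those query points closer to s than to any other site. Compute squared distances from q = (-2, 5) to each site:
  (2 − -2)² + (3 − 5)² = 20
  (3 − -2)² + (6 − 5)² = 26
  (-4 − -2)² + (-4 − 5)² = 85
  (-6 − -2)² + (-5 − 5)² = 116
Minimum is attained by (2, 3), so q lies in its Voronoi cell.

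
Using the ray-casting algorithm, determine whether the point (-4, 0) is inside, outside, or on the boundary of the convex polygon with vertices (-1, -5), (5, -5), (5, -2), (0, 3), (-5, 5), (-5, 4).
The point (-4, 0) lies strictly outside the polygon

Cast a horizontal ray to the right from the query point and count how many polygon edges it crosses (each edge strictly once or zero times, handled with the usual half-open convention). 
Parity of crossings → even ⇒ outside.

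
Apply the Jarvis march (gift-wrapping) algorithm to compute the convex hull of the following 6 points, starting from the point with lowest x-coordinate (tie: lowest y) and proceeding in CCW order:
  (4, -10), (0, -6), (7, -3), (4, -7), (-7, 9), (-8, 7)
Hull (CCW) = [(-8, 7), (0, -6), (4, -10), (7, -3), (-7, 9)]

Jarvis march: at each step, from the current hull vertex p, select the next vertex q as the point such that every other point lies strictly to the left of (or on) the directed line p → q. (Equivalently: for every other point r, the cross product (q − p) × (r − p) ≥ 0.)
Starting point (lowest x, tie lowest y): (-8, 7). Wrap until returning to start. Resulting hull: (-8, 7), (0, -6), (4, -10), (7, -3), (-7, 9).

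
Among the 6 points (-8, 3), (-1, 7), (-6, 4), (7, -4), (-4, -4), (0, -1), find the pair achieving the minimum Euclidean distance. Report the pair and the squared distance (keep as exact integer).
Pair = ((-8, 3), (-6, 4)); squared distance = 5

Compute all C(6, 2) = 15 pairwise squared distances (x_i − x_j)² + (y_i − y_j)². The minimum is 5, attained by the pair ((-8, 3), (-6, 4)).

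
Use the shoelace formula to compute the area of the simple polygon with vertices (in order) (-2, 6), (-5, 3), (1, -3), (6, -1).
Area = 87/2

Shoelace formula: Area = (1/2) |Σ_i (x_i · y_{i+1} − x_{i+1} · y_i)| (indices mod n). Compute each cross term:
  (-2)(3) − (-5)(6) = 24
  (-5)(-3) − (1)(3) = 12
  (1)(-1) − (6)(-3) = 17
  (6)(6) − (-2)(-1) = 34
Sum = 87, so (signed) Area = 87/2 = 87/2, |Area| = 87/2.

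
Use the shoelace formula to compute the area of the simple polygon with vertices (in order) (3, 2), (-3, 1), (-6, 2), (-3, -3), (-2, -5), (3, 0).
Area = 63/2

Shoelace formula: Area = (1/2) |Σ_i (x_i · y_{i+1} − x_{i+1} · y_i)| (indices mod n). Compute each cross term:
  (3)(1) − (-3)(2) = 9
  (-3)(2) − (-6)(1) = 0
  (-6)(-3) − (-3)(2) = 24
  (-3)(-5) − (-2)(-3) = 9
  (-2)(0) − (3)(-5) = 15
  (3)(2) − (3)(0) = 6
Sum = 63, so (signed) Area = 63/2 = 63/2, |Area| = 63/2.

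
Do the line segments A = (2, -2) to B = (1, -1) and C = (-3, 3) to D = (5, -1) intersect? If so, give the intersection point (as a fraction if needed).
No (intersection of containing lines falls outside at least one segment)

Parametrize and solve: t = 5, s = 0. At least one of these is outside [0, 1], so the segments do not intersect.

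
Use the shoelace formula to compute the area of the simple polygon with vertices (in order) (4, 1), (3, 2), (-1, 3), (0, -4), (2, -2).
Area = 19

Shoelace formula: Area = (1/2) |Σ_i (x_i · y_{i+1} − x_{i+1} · y_i)| (indices mod n). Compute each cross term:
  (4)(2) − (3)(1) = 5
  (3)(3) − (-1)(2) = 11
  (-1)(-4) − (0)(3) = 4
  (0)(-2) − (2)(-4) = 8
  (2)(1) − (4)(-2) = 10
Sum = 38, so (signed) Area = 38/2 = 19, |Area| = 19.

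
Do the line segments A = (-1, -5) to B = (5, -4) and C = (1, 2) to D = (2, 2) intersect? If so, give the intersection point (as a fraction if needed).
No (intersection of containing lines falls outside at least one segment)

Parametrize and solve: t = 7, s = 40. At least one of these is outside [0, 1], so the segments do not intersect.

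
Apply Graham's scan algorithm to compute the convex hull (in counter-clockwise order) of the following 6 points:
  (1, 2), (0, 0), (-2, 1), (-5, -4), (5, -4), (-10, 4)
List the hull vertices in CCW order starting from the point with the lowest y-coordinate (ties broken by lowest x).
Hull (CCW) = [(-5, -4), (5, -4), (1, 2), (-10, 4)]

Graham scan procedure:
  1. Find the pivot p₀ = point with lowest y (tie → lowest x): (-5, -4).
  2. Sort the remaining points by polar angle around p₀.
  3. Walk through sorted points, maintaining a stack; pop the top while the last three entries make a non-left turn (cross product ≤ 0).
  4. Final stack is the convex hull in CCW order: (-5, -4), (5, -4), (1, 2), (-10, 4).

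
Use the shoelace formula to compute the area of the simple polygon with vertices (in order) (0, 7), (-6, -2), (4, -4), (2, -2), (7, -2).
Area = 133/2

Shoelace formula: Area = (1/2) |Σ_i (x_i · y_{i+1} − x_{i+1} · y_i)| (indices mod n). Compute each cross term:
  (0)(-2) − (-6)(7) = 42
  (-6)(-4) − (4)(-2) = 32
  (4)(-2) − (2)(-4) = 0
  (2)(-2) − (7)(-2) = 10
  (7)(7) − (0)(-2) = 49
Sum = 133, so (signed) Area = 133/2 = 133/2, |Area| = 133/2.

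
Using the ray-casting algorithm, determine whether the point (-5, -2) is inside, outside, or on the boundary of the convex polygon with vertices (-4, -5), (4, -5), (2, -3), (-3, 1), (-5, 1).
The point (-5, -2) lies strictly outside the polygon

Cast a horizontal ray to the right from the query point and count how many polygon edges it crosses (each edge strictly once or zero times, handled with the usual half-open convention). 
Parity of crossings → even ⇒ outside.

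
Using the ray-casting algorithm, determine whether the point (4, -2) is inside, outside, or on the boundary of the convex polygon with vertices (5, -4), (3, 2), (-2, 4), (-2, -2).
The point (4, -2) lies strictly inside the polygon

Cast a horizontal ray to the right from the query point and count how many polygon edges it crosses (each edge strictly once or zero times, handled with the usual half-open convention). 
Parity of crossings → odd ⇒ inside.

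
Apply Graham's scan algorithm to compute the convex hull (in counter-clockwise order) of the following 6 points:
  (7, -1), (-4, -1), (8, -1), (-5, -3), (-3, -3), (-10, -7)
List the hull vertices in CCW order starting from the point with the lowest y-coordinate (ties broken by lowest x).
Hull (CCW) = [(-10, -7), (8, -1), (-4, -1)]

Graham scan procedure:
  1. Find the pivot p₀ = point with lowest y (tie → lowest x): (-10, -7).
  2. Sort the remaining points by polar angle around p₀.
  3. Walk through sorted points, maintaining a stack; pop the top while the last three entries make a non-left turn (cross product ≤ 0).
  4. Final stack is the convex hull in CCW order: (-10, -7), (8, -1), (-4, -1).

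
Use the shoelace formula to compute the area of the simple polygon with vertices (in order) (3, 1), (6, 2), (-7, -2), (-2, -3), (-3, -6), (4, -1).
Area = 28

Shoelace formula: Area = (1/2) |Σ_i (x_i · y_{i+1} − x_{i+1} · y_i)| (indices mod n). Compute each cross term:
  (3)(2) − (6)(1) = 0
  (6)(-2) − (-7)(2) = 2
  (-7)(-3) − (-2)(-2) = 17
  (-2)(-6) − (-3)(-3) = 3
  (-3)(-1) − (4)(-6) = 27
  (4)(1) − (3)(-1) = 7
Sum = 56, so (signed) Area = 56/2 = 28, |Area| = 28.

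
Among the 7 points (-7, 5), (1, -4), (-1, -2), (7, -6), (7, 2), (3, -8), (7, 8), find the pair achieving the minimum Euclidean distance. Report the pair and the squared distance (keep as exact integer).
Pair = ((1, -4), (-1, -2)); squared distance = 8

Compute all C(7, 2) = 21 pairwise squared distances (x_i − x_j)² + (y_i − y_j)². The minimum is 8, attained by the pair ((1, -4), (-1, -2)).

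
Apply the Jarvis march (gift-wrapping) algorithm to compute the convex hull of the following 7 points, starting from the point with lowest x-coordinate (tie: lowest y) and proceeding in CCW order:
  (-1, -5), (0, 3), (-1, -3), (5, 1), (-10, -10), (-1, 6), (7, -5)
Hull (CCW) = [(-10, -10), (7, -5), (5, 1), (-1, 6)]

Jarvis march: at each step, from the current hull vertex p, select the next vertex q as the point such that every other point lies strictly to the left of (or on) the directed line p → q. (Equivalently: for every other point r, the cross product (q − p) × (r − p) ≥ 0.)
Starting point (lowest x, tie lowest y): (-10, -10). Wrap until returning to start. Resulting hull: (-10, -10), (7, -5), (5, 1), (-1, 6).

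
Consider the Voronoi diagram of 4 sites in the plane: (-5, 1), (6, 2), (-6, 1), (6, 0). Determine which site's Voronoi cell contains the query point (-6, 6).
Nearest site = (-6, 1)

The Voronoi cell of site s contains exactly those query points closer to s than to any other site. Compute squared distances from q = (-6, 6) to each site:
  (-6 − -6)² + (1 − 6)² = 25
  (-5 − -6)² + (1 − 6)² = 26
  (6 − -6)² + (2 − 6)² = 160
  (6 − -6)² + (0 − 6)² = 180
Minimum is attained by (-6, 1), so q lies in its Voronoi cell.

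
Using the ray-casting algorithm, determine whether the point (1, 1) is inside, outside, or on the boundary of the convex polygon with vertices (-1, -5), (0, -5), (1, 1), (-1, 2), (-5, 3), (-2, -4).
The point (1, 1) lies on the polygon boundary

Boundary check: the query satisfies the collinearity and bounding-box conditions for some polygon edge, so it lies exactly on the boundary.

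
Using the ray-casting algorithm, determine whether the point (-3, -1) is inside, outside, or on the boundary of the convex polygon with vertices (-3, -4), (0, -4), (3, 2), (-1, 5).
The point (-3, -1) lies strictly outside the polygon

Cast a horizontal ray to the right from the query point and count how many polygon edges it crosses (each edge strictly once or zero times, handled with the usual half-open convention). 
Parity of crossings → even ⇒ outside.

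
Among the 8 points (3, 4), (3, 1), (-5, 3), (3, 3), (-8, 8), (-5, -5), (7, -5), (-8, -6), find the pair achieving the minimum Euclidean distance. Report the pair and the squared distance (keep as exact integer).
Pair = ((3, 4), (3, 3)); squared distance = 1

Compute all C(8, 2) = 28 pairwise squared distances (x_i − x_j)² + (y_i − y_j)². The minimum is 1, attained by the pair ((3, 4), (3, 3)).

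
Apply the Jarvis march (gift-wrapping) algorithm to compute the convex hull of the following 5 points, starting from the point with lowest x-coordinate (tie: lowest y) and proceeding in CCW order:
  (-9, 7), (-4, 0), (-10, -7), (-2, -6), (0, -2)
Hull (CCW) = [(-10, -7), (-2, -6), (0, -2), (-9, 7)]

Jarvis march: at each step, from the current hull vertex p, select the next vertex q as the point such that every other point lies strictly to the left of (or on) the directed line p → q. (Equivalently: for every other point r, the cross product (q − p) × (r − p) ≥ 0.)
Starting point (lowest x, tie lowest y): (-10, -7). Wrap until returning to start. Resulting hull: (-10, -7), (-2, -6), (0, -2), (-9, 7).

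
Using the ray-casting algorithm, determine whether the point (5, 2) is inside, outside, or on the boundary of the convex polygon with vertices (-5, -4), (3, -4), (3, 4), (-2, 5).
The point (5, 2) lies strictly outside the polygon

Cast a horizontal ray to the right from the query point and count how many polygon edges it crosses (each edge strictly once or zero times, handled with the usual half-open convention). 
Parity of crossings → even ⇒ outside.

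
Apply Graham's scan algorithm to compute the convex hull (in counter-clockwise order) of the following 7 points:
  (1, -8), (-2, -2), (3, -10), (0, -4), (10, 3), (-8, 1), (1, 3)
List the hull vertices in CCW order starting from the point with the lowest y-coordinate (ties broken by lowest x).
Hull (CCW) = [(3, -10), (10, 3), (1, 3), (-8, 1)]

Graham scan procedure:
  1. Find the pivot p₀ = point with lowest y (tie → lowest x): (3, -10).
  2. Sort the remaining points by polar angle around p₀.
  3. Walk through sorted points, maintaining a stack; pop the top while the last three entries make a non-left turn (cross product ≤ 0).
  4. Final stack is the convex hull in CCW order: (3, -10), (10, 3), (1, 3), (-8, 1).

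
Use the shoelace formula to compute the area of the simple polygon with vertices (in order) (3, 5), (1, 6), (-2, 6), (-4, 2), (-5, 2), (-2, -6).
Area = 95/2

Shoelace formula: Area = (1/2) |Σ_i (x_i · y_{i+1} − x_{i+1} · y_i)| (indices mod n). Compute each cross term:
  (3)(6) − (1)(5) = 13
  (1)(6) − (-2)(6) = 18
  (-2)(2) − (-4)(6) = 20
  (-4)(2) − (-5)(2) = 2
  (-5)(-6) − (-2)(2) = 34
  (-2)(5) − (3)(-6) = 8
Sum = 95, so (signed) Area = 95/2 = 95/2, |Area| = 95/2.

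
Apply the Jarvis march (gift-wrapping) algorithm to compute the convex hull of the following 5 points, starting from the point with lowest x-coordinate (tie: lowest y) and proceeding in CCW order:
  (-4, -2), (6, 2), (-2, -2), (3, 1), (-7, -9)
Hull (CCW) = [(-7, -9), (6, 2), (3, 1), (-4, -2)]

Jarvis march: at each step, from the current hull vertex p, select the next vertex q as the point such that every other point lies strictly to the left of (or on) the directed line p → q. (Equivalently: for every other point r, the cross product (q − p) × (r − p) ≥ 0.)
Starting point (lowest x, tie lowest y): (-7, -9). Wrap until returning to start. Resulting hull: (-7, -9), (6, 2), (3, 1), (-4, -2).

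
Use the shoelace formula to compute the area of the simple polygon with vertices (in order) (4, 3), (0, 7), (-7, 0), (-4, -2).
Area = 87/2

Shoelace formula: Area = (1/2) |Σ_i (x_i · y_{i+1} − x_{i+1} · y_i)| (indices mod n). Compute each cross term:
  (4)(7) − (0)(3) = 28
  (0)(0) − (-7)(7) = 49
  (-7)(-2) − (-4)(0) = 14
  (-4)(3) − (4)(-2) = -4
Sum = 87, so (signed) Area = 87/2 = 87/2, |Area| = 87/2.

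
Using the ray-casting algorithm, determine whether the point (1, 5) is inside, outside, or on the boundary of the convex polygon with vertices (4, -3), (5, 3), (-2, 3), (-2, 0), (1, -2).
The point (1, 5) lies strictly outside the polygon

Cast a horizontal ray to the right from the query point and count how many polygon edges it crosses (each edge strictly once or zero times, handled with the usual half-open convention). 
Parity of crossings → even ⇒ outside.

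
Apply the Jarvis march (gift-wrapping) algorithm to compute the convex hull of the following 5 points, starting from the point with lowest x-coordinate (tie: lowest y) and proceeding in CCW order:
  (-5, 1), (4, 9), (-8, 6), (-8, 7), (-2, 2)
Hull (CCW) = [(-8, 6), (-5, 1), (-2, 2), (4, 9), (-8, 7)]

Jarvis march: at each step, from the current hull vertex p, select the next vertex q as the point such that every other point lies strictly to the left of (or on) the directed line p → q. (Equivalently: for every other point r, the cross product (q − p) × (r − p) ≥ 0.)
Starting point (lowest x, tie lowest y): (-8, 6). Wrap until returning to start. Resulting hull: (-8, 6), (-5, 1), (-2, 2), (4, 9), (-8, 7).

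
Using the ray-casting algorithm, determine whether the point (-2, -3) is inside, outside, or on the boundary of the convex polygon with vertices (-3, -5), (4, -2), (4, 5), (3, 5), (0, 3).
The point (-2, -3) lies strictly inside the polygon

Cast a horizontal ray to the right from the query point and count how many polygon edges it crosses (each edge strictly once or zero times, handled with the usual half-open convention). 
Parity of crossings → odd ⇒ inside.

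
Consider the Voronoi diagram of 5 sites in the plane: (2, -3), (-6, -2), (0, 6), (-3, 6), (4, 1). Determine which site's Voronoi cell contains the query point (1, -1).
Nearest site = (2, -3)

The Voronoi cell of site s contains exactly those query points closer to s than to any other site. Compute squared distances from q = (1, -1) to each site:
  (2 − 1)² + (-3 − -1)² = 5
  (4 − 1)² + (1 − -1)² = 13
  (-6 − 1)² + (-2 − -1)² = 50
  (0 − 1)² + (6 − -1)² = 50
  (-3 − 1)² + (6 − -1)² = 65
Minimum is attained by (2, -3), so q lies in its Voronoi cell.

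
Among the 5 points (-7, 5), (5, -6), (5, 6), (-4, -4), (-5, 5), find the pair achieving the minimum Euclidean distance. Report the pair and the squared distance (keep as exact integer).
Pair = ((-7, 5), (-5, 5)); squared distance = 4

Compute all C(5, 2) = 10 pairwise squared distances (x_i − x_j)² + (y_i − y_j)². The minimum is 4, attained by the pair ((-7, 5), (-5, 5)).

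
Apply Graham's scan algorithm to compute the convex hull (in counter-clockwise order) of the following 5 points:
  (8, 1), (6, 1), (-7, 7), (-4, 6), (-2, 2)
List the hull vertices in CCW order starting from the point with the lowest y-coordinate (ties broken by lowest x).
Hull (CCW) = [(6, 1), (8, 1), (-4, 6), (-7, 7), (-2, 2)]

Graham scan procedure:
  1. Find the pivot p₀ = point with lowest y (tie → lowest x): (6, 1).
  2. Sort the remaining points by polar angle around p₀.
  3. Walk through sorted points, maintaining a stack; pop the top while the last three entries make a non-left turn (cross product ≤ 0).
  4. Final stack is the convex hull in CCW order: (6, 1), (8, 1), (-4, 6), (-7, 7), (-2, 2).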